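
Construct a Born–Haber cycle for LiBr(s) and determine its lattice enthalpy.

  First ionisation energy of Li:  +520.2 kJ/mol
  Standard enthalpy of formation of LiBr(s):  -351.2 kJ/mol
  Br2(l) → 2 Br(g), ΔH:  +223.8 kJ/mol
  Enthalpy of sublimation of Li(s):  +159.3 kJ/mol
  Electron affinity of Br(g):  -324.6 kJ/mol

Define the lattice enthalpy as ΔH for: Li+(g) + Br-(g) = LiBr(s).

U = -818.0 kJ/mol

ΔHf° = 1·ΔHsub + 1·(ΣIE) + 1/2·D(Br2) + 1·EA + U
-351.2 = 1·(+159.3) + 1·(+520.2) + 1/2·(+223.8) + 1·(-324.6) + U
U = -351.2 − (+466.8) = -818.0 kJ/mol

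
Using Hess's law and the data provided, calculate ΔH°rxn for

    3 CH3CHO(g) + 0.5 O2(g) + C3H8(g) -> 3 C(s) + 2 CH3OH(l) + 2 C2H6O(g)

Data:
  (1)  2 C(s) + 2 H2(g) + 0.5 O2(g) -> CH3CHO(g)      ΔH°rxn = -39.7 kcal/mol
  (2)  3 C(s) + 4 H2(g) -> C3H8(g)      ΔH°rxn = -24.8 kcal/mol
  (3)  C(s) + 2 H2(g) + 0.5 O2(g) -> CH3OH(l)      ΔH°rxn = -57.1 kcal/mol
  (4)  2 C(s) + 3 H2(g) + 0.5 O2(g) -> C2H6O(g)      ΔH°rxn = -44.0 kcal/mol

(1) reversed and × 3: (-3)·(-39.7) = +119.1 kcal/mol
(2) reversed: +24.8 kcal/mol
(3) × 2: (2)·(-57.1) = -114.2 kcal/mol
(4) × 2: (2)·(-44.0) = -88.0 kcal/mol
ΔH°rxn = (+119.1) + (+24.8) + (-114.2) + (-88.0) = -58.3 kcal/mol

ΔH°rxn = -58.3 kcal/mol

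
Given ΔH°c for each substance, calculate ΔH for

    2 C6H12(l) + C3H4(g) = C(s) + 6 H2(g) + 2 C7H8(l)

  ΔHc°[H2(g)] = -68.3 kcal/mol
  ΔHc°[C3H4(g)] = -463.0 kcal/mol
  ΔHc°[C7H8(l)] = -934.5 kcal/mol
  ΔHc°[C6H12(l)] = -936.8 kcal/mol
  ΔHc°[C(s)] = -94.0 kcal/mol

ΔH = 36.2 kcal/mol

With combustion enthalpies, reactants minus products:
= [2·(-936.8) + 1·(-463.0)] − [1·(-94.0) + 6·(-68.3) + 2·(-934.5)]
= 36.2 kcal/mol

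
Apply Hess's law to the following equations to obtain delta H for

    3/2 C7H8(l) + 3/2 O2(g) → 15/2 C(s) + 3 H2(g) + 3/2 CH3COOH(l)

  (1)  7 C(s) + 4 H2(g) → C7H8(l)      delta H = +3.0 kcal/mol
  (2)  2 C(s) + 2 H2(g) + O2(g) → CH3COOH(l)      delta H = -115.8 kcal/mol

delta H = -178.2 kcal/mol

(1) reversed and × 3/2: (-3/2)·(+3.0) = -4.5 kcal/mol
(2) × 3/2: (3/2)·(-115.8) = -173.7 kcal/mol
By Hess's law, delta H = (-3/2)·(+3.0) + (3/2)·(-115.8) = -178.2 kcal/mol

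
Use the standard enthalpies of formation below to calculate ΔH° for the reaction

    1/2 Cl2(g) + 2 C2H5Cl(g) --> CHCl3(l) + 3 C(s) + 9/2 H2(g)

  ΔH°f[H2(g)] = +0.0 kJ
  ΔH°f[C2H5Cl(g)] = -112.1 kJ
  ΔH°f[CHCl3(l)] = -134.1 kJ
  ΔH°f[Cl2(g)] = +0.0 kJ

Products: 1·(-134.1) + 3·(+0.0) + 9/2·(+0.0) = -134.1
Reactants: 1/2·(+0.0) + 2·(-112.1) = -224.2
ΔH° = (-134.1) − (-224.2) = 90.1 kJ

ΔH° = 90.1 kJ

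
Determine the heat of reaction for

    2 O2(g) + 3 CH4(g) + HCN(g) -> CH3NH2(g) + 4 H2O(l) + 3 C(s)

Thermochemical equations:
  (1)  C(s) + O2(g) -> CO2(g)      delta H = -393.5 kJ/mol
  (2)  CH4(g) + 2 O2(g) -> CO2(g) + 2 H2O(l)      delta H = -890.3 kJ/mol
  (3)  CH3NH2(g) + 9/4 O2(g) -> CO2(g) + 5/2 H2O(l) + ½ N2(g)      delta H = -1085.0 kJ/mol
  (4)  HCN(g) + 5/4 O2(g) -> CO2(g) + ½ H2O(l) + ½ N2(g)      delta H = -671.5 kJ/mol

delta H = -1076.9 kJ/mol

(1) reversed and × 3 (C(s) must end up as a product; scale by 3 for the 3 C(s)): (-3)·(-393.5) = +1180.5 kJ/mol
(2) × 3 (scale by 3 for the 3 CH4(g)): (3)·(-890.3) = -2670.9 kJ/mol
(3) reversed (reverse to put CH3NH2(g) on the product side): +1085.0 kJ/mol
(4) as written (HCN(g) already on the reactant side): -671.5 kJ/mol
Summing the manipulated equations, delta H = (-3)·(-393.5) + (3)·(-890.3) + (-1)·(-1085.0) + (1)·(-671.5) = -1076.9 kJ/mol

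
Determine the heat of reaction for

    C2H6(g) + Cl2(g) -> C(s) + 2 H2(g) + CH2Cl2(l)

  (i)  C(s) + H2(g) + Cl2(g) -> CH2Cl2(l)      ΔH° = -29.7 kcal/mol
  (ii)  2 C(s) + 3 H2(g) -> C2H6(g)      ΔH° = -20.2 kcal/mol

ΔH° = -9.5 kcal/mol

(i) as written: -29.7 kcal/mol
(ii) reversed: +20.2 kcal/mol
Since enthalpy is a state function, ΔH° = (-29.7) + (+20.2) = -9.5 kcal/mol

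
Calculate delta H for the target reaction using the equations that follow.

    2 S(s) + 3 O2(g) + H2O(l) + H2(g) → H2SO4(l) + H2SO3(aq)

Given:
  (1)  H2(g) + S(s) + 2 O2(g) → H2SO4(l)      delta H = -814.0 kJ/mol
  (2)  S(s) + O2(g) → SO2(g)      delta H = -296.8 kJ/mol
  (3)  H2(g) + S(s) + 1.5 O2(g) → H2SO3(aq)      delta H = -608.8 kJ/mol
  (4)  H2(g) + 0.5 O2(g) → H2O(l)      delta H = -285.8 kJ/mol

delta H = -1137.0 kJ/mol

(1) as written: -814.0 kJ/mol
(2): not needed.
(3) as written: -608.8 kJ/mol
(4) reversed: +285.8 kJ/mol
delta H = (1)·(-814.0) + (1)·(-608.8) + (-1)·(-285.8) = -1137.0 kJ/mol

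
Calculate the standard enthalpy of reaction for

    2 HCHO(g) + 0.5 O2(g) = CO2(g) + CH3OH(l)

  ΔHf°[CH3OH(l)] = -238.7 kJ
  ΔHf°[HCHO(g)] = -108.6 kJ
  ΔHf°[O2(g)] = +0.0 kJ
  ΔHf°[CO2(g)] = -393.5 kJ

ΔH_rxn = -415.0 kJ

Products: 1·(-393.5) + 1·(-238.7) = -632.2
Reactants: 2·(-108.6) + 1/2·(+0.0) = -217.2
ΔH_rxn = (-632.2) − (-217.2) = -415.0 kJ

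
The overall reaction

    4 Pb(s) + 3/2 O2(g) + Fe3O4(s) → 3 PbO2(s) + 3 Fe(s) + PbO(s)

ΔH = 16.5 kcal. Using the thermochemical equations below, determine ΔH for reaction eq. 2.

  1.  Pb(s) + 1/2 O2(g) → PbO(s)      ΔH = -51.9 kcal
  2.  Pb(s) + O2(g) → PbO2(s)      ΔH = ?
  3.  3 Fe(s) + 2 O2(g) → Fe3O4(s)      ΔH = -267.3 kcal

ΔH = -66.3 kcal

eq. 1 as written (PbO(s) already on the product side): -51.9 kcal
eq. 2 × 3 (scale by 3 for the 3 PbO2(s)): contributes 3·x
eq. 3 reversed (Fe3O4(s) must end up as a reactant): +267.3 kcal
+16.5 = (-51.9) + (+267.3) + 3·x
x = (+16.5 − (+215.4)) / (3) = -66.3 kcal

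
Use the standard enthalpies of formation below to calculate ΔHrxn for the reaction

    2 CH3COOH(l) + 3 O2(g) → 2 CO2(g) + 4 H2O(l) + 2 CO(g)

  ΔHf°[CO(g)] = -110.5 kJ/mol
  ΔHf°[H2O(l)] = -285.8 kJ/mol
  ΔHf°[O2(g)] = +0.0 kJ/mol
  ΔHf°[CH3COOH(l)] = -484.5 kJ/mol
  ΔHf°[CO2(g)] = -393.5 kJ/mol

Products: 2·(-393.5) + 4·(-285.8) + 2·(-110.5) = -2151.2
Reactants: 2·(-484.5) + 3·(+0.0) = -969.0
ΔHrxn = (-2151.2) − (-969.0) = -1182.2 kJ/mol

ΔHrxn = -1182.2 kJ/mol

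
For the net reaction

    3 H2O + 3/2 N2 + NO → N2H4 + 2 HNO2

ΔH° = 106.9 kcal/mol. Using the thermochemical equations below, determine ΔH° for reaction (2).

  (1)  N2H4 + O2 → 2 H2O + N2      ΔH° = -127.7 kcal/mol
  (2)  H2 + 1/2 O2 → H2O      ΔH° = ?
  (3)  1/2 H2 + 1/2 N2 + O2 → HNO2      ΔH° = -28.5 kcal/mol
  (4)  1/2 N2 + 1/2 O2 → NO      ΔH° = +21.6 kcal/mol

ΔH° = -57.8 kcal/mol

(1) reversed (N2H4 must end up as a product): +127.7 kcal/mol
(2) reversed: contributes −x
(3) × 2 (×2 to match 2 HNO2 in the target): (2)·(-28.5) = -57.0 kcal/mol
(4) reversed (NO must end up as a reactant): -21.6 kcal/mol
+106.9 = (+127.7) + (-57.0) + (-21.6) − x
x = (+106.9 − (+49.1)) / (-1) = -57.8 kcal/mol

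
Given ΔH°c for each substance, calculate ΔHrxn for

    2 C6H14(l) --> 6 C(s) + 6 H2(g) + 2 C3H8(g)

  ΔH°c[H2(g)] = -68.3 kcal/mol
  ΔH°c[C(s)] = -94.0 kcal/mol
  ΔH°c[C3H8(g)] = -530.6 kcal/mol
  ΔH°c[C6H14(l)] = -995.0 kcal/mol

Using ΔH = Σ nΔHc°(reactants) − Σ nΔHc°(products):
= [2·(-995.0)] − [6·(-94.0) + 6·(-68.3) + 2·(-530.6)]
= 45.0 kcal/mol

ΔHrxn = 45.0 kcal/mol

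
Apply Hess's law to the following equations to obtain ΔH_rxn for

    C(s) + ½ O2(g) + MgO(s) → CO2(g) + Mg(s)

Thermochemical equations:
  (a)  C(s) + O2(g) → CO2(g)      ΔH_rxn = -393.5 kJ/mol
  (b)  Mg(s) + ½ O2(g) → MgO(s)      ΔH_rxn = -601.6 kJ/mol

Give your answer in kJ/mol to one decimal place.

ΔH_rxn = 208.1 kJ/mol

(a) as written: -393.5 kJ/mol
(b) reversed: +601.6 kJ/mol
By Hess's law, ΔH_rxn = (-393.5) + (+601.6) = 208.1 kJ/mol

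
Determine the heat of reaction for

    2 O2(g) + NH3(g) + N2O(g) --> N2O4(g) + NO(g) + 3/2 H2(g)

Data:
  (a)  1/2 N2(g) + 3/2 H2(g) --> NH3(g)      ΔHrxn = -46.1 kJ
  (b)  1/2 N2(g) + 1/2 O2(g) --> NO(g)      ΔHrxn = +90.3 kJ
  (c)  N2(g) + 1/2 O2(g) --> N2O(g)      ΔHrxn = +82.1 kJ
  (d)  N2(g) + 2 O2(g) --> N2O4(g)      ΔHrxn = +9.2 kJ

(a) reversed: +46.1 kJ
(b) as written: +90.3 kJ
(c) reversed: -82.1 kJ
(d) as written: +9.2 kJ
ΔHrxn = (+46.1) + (+90.3) + (-82.1) + (+9.2) = 63.5 kJ

ΔHrxn = 63.5 kJ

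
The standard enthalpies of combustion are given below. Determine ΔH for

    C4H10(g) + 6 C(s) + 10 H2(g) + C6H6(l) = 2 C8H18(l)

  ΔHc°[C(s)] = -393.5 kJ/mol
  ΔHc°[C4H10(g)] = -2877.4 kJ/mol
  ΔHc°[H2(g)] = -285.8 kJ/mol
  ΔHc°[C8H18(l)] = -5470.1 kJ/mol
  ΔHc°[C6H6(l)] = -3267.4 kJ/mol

ΔH = -423.6 kJ/mol

Using ΔH = Σ nΔHc°(reactants) − Σ nΔHc°(products):
= [1·(-2877.4) + 6·(-393.5) + 10·(-285.8) + 1·(-3267.4)] − [2·(-5470.1)]
= -423.6 kJ/mol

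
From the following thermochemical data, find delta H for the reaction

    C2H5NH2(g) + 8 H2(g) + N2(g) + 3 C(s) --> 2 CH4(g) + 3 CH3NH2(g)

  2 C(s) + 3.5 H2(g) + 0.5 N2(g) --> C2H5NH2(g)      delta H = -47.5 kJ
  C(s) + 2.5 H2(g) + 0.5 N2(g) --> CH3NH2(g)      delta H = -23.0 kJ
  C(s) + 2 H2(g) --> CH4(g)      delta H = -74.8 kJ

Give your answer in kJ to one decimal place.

delta H = -171.1 kJ

equation 1 reversed (reverse to put C2H5NH2(g) on the reactant side): +47.5 kJ
equation 2 × 3 (×3 to match 3 CH3NH2(g) in the target): (3)·(-23.0) = -69.0 kJ
equation 3 × 2 (×2 to match 2 CH4(g) in the target): (2)·(-74.8) = -149.6 kJ
delta H = (-1)·(-47.5) + (3)·(-23.0) + (2)·(-74.8) = -171.1 kJ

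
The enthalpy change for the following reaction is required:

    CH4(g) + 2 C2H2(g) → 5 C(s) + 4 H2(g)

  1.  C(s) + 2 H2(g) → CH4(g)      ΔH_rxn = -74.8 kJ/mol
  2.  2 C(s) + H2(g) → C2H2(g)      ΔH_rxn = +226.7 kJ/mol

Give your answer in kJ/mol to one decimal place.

ΔH_rxn = -378.6 kJ/mol

eq. 1 reversed (reverse to put CH4(g) on the reactant side): +74.8 kJ/mol
eq. 2 reversed and × 2 (reverse to put C2H2(g) on the reactant side; ×2 to match 2 C2H2(g) in the target): (-2)·(+226.7) = -453.4 kJ/mol
ΔH_rxn = (-1)·(-74.8) + (-2)·(+226.7) = -378.6 kJ/mol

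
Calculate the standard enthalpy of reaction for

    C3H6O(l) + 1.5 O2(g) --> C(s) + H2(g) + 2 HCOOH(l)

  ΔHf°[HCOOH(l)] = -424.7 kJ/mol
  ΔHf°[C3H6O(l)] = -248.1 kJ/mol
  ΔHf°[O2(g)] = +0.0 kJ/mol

Products: 1·(+0.0) + 1·(+0.0) + 2·(-424.7) = -849.4
Reactants: 1·(-248.1) + 3/2·(+0.0) = -248.1
ΔH°rxn = (-849.4) − (-248.1) = -601.3 kJ/mol

ΔH°rxn = -601.3 kJ/mol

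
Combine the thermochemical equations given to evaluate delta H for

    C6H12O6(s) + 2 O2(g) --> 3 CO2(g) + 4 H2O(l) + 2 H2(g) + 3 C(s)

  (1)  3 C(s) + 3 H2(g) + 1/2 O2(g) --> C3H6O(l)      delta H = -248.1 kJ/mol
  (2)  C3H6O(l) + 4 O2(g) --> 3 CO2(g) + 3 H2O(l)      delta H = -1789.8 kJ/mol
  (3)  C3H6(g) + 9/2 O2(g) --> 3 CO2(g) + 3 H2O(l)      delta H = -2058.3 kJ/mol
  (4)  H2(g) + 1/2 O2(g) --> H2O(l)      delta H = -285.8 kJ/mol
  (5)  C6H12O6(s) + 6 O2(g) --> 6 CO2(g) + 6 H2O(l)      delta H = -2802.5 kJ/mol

(1) reversed: +248.1 kJ/mol
(2) reversed: +1789.8 kJ/mol
(3): not needed.
(4) as written: -285.8 kJ/mol
(5) as written: -2802.5 kJ/mol
delta H = (-1)·(-248.1) + (-1)·(-1789.8) + (1)·(-285.8) + (1)·(-2802.5) = -1050.4 kJ/mol

delta H = -1050.4 kJ/mol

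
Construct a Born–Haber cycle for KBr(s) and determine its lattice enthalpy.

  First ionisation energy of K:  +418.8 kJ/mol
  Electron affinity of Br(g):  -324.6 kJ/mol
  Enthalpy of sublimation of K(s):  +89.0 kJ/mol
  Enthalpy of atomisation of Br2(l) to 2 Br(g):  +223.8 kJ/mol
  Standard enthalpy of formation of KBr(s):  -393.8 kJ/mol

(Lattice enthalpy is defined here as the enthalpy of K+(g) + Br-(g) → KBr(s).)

ΔHf° = 1·ΔHsub + 1·(ΣIE) + 1/2·D(Br2) + 1·EA + U
-393.8 = 1·(+89.0) + 1·(+418.8) + 1/2·(+223.8) + 1·(-324.6) + U
U = -393.8 − (+295.1) = -688.9 kJ/mol

U = -688.9 kJ/mol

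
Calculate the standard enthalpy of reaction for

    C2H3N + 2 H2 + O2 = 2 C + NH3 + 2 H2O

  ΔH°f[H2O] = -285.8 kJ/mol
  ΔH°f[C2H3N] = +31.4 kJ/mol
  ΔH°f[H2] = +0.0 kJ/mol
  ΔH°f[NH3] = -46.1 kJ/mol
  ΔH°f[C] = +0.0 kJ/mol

Products: 2·(+0.0) + 1·(-46.1) + 2·(-285.8) = -617.7
Reactants: 1·(+31.4) + 2·(+0.0) + 1·(+0.0) = +31.4
ΔH_rxn = (-617.7) − (+31.4) = -649.1 kJ/mol

ΔH_rxn = -649.1 kJ/mol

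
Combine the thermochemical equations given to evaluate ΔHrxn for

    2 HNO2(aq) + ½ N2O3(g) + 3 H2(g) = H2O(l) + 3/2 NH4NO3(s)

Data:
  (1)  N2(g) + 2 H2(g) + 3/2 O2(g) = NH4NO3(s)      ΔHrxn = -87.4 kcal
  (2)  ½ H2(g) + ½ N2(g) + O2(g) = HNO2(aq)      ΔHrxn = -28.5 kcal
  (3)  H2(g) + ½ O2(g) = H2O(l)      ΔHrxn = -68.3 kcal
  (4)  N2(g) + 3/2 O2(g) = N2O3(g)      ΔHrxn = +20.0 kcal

(1) × 3/2: (3/2)·(-87.4) = -131.1 kcal
(2) reversed and × 2: (-2)·(-28.5) = +57.0 kcal
(3) as written: -68.3 kcal
(4) reversed and × 1/2: (-1/2)·(+20.0) = -10.0 kcal
ΔHrxn = (-131.1) + (+57.0) + (-68.3) + (-10.0) = -152.4 kcal

ΔHrxn = -152.4 kcal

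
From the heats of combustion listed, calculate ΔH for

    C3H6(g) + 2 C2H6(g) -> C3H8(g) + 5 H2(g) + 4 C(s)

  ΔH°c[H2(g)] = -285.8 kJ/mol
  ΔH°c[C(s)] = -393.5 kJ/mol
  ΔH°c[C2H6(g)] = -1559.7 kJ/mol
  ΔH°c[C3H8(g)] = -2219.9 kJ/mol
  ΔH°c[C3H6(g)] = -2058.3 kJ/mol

ΔH = 45.2 kJ/mol

With combustion enthalpies, reactants minus products:
= [1·(-2058.3) + 2·(-1559.7)] − [1·(-2219.9) + 5·(-285.8) + 4·(-393.5)]
= 45.2 kJ/mol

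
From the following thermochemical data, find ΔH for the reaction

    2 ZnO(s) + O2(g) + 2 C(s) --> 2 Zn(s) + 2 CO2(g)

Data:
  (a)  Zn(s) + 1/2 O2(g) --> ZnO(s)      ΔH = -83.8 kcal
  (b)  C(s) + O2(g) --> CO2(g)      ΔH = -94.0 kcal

ΔH = -20.4 kcal

(a) reversed and × 2 (ZnO(s) must end up as a reactant; scale by 2 for the 2 ZnO(s)): (-2)·(-83.8) = +167.6 kcal
(b) × 2 (scale by 2 for the 2 CO2(g)): (2)·(-94.0) = -188.0 kcal
ΔH = (-2)·(-83.8) + (2)·(-94.0) = -20.4 kcal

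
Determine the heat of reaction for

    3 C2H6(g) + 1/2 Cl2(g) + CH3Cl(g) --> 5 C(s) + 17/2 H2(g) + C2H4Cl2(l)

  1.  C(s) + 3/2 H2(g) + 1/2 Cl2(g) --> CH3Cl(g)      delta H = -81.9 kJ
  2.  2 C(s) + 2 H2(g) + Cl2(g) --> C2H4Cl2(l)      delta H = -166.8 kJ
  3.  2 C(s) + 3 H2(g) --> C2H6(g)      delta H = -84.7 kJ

delta H = 169.2 kJ

eq. 1 reversed (CH3Cl(g) must end up as a reactant): +81.9 kJ
eq. 2 as written (C2H4Cl2(l) already on the product side): -166.8 kJ
eq. 3 reversed and × 3 (reverse to put C2H6(g) on the reactant side; scale by 3 for the 3 C2H6(g)): (-3)·(-84.7) = +254.1 kJ
Summing the manipulated equations, delta H = (+81.9) + (-166.8) + (+254.1) = 169.2 kJ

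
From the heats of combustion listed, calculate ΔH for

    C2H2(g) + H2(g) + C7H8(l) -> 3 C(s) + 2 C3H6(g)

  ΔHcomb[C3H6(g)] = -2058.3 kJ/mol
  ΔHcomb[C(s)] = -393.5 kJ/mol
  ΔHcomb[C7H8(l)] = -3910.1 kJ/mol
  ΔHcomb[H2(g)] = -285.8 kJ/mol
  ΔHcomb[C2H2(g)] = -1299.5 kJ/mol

With combustion enthalpies, reactants minus products:
= [1·(-1299.5) + 1·(-285.8) + 1·(-3910.1)] − [3·(-393.5) + 2·(-2058.3)]
= -198.3 kJ/mol

ΔH = -198.3 kJ/mol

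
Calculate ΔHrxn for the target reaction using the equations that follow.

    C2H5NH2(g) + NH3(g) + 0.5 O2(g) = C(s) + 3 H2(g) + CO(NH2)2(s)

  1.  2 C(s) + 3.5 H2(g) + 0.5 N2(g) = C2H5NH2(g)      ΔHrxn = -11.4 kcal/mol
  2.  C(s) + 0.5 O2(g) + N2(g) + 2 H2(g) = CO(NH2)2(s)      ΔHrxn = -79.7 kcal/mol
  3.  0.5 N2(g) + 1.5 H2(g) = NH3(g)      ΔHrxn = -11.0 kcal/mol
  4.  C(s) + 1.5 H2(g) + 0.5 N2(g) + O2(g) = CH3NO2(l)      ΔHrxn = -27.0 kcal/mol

eq. 1 reversed (reverse to put C2H5NH2(g) on the reactant side): +11.4 kcal/mol
eq. 2 as written (CO(NH2)2(s) already on the product side): -79.7 kcal/mol
eq. 3 reversed (reverse to put NH3(g) on the reactant side): +11.0 kcal/mol
eq. 4: not needed (CH3NO2(l) appears nowhere else).
Combining the equations, ΔHrxn = (-1)·(-11.4) + (1)·(-79.7) + (-1)·(-11.0) = -57.3 kcal/mol

ΔHrxn = -57.3 kcal/mol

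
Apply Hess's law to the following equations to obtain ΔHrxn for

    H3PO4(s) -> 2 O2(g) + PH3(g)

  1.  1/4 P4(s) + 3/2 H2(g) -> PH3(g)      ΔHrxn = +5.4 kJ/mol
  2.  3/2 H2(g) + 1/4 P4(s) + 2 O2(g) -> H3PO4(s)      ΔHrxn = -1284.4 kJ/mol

ΔHrxn = 1289.8 kJ/mol

eq. 1 as written: +5.4 kJ/mol
eq. 2 reversed: +1284.4 kJ/mol
By Hess's law, ΔHrxn = (+5.4) + (+1284.4) = 1289.8 kJ/mol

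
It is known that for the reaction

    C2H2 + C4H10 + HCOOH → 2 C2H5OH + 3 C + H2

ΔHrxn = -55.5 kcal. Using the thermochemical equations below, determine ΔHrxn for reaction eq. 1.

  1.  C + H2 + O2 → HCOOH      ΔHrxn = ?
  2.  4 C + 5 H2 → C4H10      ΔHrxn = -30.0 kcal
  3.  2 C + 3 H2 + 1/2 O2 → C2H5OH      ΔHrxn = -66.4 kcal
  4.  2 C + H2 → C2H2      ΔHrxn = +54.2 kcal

ΔHrxn = -101.5 kcal

eq. 1 reversed (HCOOH must end up as a reactant): contributes −x
eq. 2 reversed (reverse to put C4H10 on the reactant side): +30.0 kcal
eq. 3 × 2 (×2 to match 2 C2H5OH in the target): (2)·(-66.4) = -132.8 kcal
eq. 4 reversed (reverse to put C2H2 on the reactant side): -54.2 kcal
-55.5 = (+30.0) + (-132.8) + (-54.2) − x
x = (-55.5 − (-157.0)) / (-1) = -101.5 kcal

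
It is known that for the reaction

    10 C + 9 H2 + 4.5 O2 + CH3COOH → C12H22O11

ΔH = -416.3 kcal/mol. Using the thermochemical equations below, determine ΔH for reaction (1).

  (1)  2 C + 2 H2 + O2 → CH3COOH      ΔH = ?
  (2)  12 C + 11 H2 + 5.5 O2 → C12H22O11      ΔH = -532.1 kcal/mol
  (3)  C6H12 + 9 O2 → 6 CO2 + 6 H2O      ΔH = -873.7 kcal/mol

(1) reversed: contributes −x
(2) as written: -532.1 kcal/mol
(3): not needed.
-416.3 = (-532.1) − x
x = (-416.3 − (-532.1)) / (-1) = -115.8 kcal/mol

ΔH = -115.8 kcal/mol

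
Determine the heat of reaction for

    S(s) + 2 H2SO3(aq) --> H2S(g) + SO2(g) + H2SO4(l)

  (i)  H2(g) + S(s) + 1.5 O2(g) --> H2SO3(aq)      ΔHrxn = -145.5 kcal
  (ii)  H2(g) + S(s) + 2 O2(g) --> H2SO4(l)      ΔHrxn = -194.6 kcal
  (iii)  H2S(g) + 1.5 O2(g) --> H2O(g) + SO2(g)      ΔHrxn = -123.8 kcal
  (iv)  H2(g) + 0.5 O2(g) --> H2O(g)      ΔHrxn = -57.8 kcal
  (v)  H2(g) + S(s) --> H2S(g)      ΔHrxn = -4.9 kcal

ΔHrxn = 20.6 kcal

(i) reversed and × 2: (-2)·(-145.5) = +291.0 kcal
(ii) as written: -194.6 kcal
(iii) as written: -123.8 kcal
(iv) reversed: +57.8 kcal
(v) × 2: (2)·(-4.9) = -9.8 kcal
Combining the equations, ΔHrxn = (+291.0) + (-194.6) + (-123.8) + (+57.8) + (-9.8) = 20.6 kcal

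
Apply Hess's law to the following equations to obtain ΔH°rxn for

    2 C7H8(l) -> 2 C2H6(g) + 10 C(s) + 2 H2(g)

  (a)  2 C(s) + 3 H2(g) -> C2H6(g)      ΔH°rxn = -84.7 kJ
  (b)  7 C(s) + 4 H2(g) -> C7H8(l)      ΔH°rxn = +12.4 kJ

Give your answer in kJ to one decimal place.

ΔH°rxn = -194.2 kJ

(a) × 2: (2)·(-84.7) = -169.4 kJ
(b) reversed and × 2: (-2)·(+12.4) = -24.8 kJ
Summing the manipulated equations, ΔH°rxn = (2)·(-84.7) + (-2)·(+12.4) = -194.2 kJ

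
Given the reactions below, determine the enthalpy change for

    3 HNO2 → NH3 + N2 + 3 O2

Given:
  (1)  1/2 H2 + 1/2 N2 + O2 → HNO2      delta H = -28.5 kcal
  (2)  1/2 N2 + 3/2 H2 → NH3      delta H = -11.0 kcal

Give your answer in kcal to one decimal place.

delta H = 74.5 kcal

(1) reversed and × 3 (HNO2 must end up as a reactant; scale by 3 for the 3 HNO2): (-3)·(-28.5) = +85.5 kcal
(2) as written (NH3 already on the product side): -11.0 kcal
Combining the equations, delta H = (-3)·(-28.5) + (1)·(-11.0) = 74.5 kcal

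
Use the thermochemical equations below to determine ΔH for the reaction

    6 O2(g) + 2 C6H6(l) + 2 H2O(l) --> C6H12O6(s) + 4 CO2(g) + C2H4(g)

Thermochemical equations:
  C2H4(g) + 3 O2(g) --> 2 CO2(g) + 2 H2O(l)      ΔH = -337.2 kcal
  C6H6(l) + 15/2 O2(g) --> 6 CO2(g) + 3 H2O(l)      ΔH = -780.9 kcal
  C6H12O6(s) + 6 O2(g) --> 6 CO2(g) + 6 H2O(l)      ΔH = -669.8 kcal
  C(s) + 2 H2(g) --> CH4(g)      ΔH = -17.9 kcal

equation 1 reversed (C2H4(g) must end up as a product): +337.2 kcal
equation 2 × 2 (×2 to match 2 C6H6(l) in the target): (2)·(-780.9) = -1561.8 kcal
equation 3 reversed (C6H12O6(s) must end up as a product): +669.8 kcal
equation 4: not needed (C(s) appears nowhere else).
Combining the equations, ΔH = (-1)·(-337.2) + (2)·(-780.9) + (-1)·(-669.8) = -554.8 kcal

ΔH = -554.8 kcal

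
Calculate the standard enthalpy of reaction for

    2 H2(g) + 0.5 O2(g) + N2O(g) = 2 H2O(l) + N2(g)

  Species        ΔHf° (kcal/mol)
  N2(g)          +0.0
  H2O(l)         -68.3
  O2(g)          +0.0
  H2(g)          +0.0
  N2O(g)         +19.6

ΔH°rxn = Σ nΔHf°(products) − Σ nΔHf°(reactants).
Products: 2·(-68.3) + 1·(+0.0) = -136.6
Reactants: 2·(+0.0) + 1/2·(+0.0) + 1·(+19.6) = +19.6
ΔH°rxn = (-136.6) − (+19.6) = -156.2 kcal/mol

ΔH°rxn = -156.2 kcal/mol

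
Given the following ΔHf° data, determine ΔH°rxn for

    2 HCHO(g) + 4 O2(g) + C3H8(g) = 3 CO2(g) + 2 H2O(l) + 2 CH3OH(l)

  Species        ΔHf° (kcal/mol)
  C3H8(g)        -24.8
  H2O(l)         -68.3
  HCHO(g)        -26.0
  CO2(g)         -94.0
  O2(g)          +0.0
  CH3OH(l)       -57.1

ΔH°rxn = -456.0 kcal/mol

Products: 3·(-94.0) + 2·(-68.3) + 2·(-57.1) = -532.8
Reactants: 2·(-26.0) + 4·(+0.0) + 1·(-24.8) = -76.8
ΔH°rxn = (-532.8) − (-76.8) = -456.0 kcal/mol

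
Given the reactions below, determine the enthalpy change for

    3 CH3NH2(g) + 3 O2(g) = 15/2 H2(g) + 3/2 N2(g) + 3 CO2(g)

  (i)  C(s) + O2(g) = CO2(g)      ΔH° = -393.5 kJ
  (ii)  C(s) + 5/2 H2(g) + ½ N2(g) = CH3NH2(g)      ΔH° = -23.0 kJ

(i) × 3: (3)·(-393.5) = -1180.5 kJ
(ii) reversed and × 3: (-3)·(-23.0) = +69.0 kJ
By Hess's law, ΔH° = (3)·(-393.5) + (-3)·(-23.0) = -1111.5 kJ

ΔH° = -1111.5 kJ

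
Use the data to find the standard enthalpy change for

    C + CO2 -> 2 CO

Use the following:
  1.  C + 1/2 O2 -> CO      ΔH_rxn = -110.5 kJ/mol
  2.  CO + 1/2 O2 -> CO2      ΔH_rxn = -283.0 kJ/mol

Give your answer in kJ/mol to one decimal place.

ΔH_rxn = 172.5 kJ/mol

eq. 1 as written (C already on the reactant side): -110.5 kJ/mol
eq. 2 reversed (CO2 must end up as a reactant): +283.0 kJ/mol
By Hess's law, ΔH_rxn = (-110.5) + (+283.0) = 172.5 kJ/mol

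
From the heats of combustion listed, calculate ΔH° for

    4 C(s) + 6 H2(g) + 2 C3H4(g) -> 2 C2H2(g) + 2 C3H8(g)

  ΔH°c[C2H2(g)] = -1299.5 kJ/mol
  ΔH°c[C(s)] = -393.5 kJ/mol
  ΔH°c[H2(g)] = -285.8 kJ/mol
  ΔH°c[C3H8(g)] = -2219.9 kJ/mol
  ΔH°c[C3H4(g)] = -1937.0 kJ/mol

Using ΔH = Σ nΔHc°(reactants) − Σ nΔHc°(products):
= [4·(-393.5) + 6·(-285.8) + 2·(-1937.0)] − [2·(-1299.5) + 2·(-2219.9)]
= -124.0 kJ/mol

ΔH° = -124.0 kJ/mol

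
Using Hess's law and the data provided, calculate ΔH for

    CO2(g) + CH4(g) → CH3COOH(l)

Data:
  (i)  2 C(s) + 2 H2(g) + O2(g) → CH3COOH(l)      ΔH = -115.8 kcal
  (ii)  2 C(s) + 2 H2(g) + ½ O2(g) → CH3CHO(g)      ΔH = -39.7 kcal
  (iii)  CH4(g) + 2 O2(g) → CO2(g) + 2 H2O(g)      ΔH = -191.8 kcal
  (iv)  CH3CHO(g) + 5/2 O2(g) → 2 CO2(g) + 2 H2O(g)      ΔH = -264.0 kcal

ΔH = -3.9 kcal

(i) as written: -115.8 kcal
(ii) reversed: +39.7 kcal
(iii) as written: -191.8 kcal
(iv) reversed: +264.0 kcal
ΔH = (-115.8) + (+39.7) + (-191.8) + (+264.0) = -3.9 kcal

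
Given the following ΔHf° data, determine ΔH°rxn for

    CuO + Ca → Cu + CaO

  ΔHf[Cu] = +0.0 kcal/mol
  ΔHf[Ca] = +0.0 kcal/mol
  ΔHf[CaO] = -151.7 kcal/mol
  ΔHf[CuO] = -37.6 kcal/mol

ΔH°rxn = -114.1 kcal/mol

Products: 1·(+0.0) + 1·(-151.7) = -151.7
Reactants: 1·(-37.6) + 1·(+0.0) = -37.6
ΔH°rxn = (-151.7) − (-37.6) = -114.1 kcal/mol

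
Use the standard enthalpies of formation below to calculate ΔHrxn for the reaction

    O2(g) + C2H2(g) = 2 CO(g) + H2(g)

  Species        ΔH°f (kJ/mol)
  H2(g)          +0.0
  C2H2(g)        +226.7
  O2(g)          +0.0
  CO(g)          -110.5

ΔH°rxn = Σ nΔHf°(products) − Σ nΔHf°(reactants).
Products: 2·(-110.5) + 1·(+0.0) = -221.0
Reactants: 1·(+0.0) + 1·(+226.7) = +226.7
ΔHrxn = (-221.0) − (+226.7) = -447.7 kJ/mol

ΔHrxn = -447.7 kJ/mol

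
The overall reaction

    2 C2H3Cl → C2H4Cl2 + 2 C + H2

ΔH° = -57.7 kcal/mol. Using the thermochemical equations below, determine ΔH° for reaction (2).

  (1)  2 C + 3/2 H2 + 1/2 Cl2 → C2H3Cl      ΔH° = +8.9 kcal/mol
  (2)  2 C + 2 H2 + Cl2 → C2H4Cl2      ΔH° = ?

ΔH° = -39.9 kcal/mol

(1) reversed and × 2: (-2)·(+8.9) = -17.8 kcal/mol
(2) as written: contributes x
-57.7 = (-17.8) + x
x = (-57.7 − (-17.8)) / (1) = -39.9 kcal/mol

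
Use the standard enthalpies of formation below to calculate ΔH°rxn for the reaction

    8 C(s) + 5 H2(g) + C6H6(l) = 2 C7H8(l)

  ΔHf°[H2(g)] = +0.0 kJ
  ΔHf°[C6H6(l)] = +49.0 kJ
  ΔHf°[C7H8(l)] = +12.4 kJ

ΔH°rxn = -24.2 kJ

Products: 2·(+12.4) = +24.8
Reactants: 8·(+0.0) + 5·(+0.0) + 1·(+49.0) = +49.0
ΔH°rxn = (+24.8) − (+49.0) = -24.2 kJ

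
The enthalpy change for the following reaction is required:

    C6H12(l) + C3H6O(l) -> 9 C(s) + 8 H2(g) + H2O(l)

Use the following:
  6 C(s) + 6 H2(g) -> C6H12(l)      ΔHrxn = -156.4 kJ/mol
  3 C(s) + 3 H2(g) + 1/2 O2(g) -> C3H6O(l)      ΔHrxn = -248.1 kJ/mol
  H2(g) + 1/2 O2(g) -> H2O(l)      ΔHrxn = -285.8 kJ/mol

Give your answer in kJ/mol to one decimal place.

ΔHrxn = 118.7 kJ/mol

equation 1 reversed (C6H12(l) must end up as a reactant): +156.4 kJ/mol
equation 2 reversed (C3H6O(l) must end up as a reactant): +248.1 kJ/mol
equation 3 as written (H2O(l) already on the product side): -285.8 kJ/mol
Since enthalpy is a state function, ΔHrxn = (-1)·(-156.4) + (-1)·(-248.1) + (1)·(-285.8) = 118.7 kJ/mol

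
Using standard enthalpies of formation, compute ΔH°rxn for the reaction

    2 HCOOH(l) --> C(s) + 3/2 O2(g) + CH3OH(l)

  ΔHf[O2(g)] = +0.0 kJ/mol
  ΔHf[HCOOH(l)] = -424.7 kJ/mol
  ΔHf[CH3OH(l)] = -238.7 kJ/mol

ΔH°rxn = 610.7 kJ/mol

Products: 1·(+0.0) + 3/2·(+0.0) + 1·(-238.7) = -238.7
Reactants: 2·(-424.7) = -849.4
ΔH°rxn = (-238.7) − (-849.4) = 610.7 kJ/mol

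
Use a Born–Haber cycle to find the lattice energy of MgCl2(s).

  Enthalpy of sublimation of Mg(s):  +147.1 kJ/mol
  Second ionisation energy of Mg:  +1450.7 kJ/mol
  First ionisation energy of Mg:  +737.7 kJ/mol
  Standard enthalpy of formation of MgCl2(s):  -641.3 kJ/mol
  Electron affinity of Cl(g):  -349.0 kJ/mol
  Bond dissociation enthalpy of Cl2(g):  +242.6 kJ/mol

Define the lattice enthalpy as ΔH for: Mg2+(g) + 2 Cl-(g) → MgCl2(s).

ΔHf° = 1·ΔHsub + 1·(ΣIE) + 1·D(Cl2) + 2·EA + U
-641.3 = 1·(+147.1) + 1·(+2188.4) + 1·(+242.6) + 2·(-349.0) + U
U = -641.3 − (+1880.1) = -2521.4 kJ/mol

U = -2521.4 kJ/mol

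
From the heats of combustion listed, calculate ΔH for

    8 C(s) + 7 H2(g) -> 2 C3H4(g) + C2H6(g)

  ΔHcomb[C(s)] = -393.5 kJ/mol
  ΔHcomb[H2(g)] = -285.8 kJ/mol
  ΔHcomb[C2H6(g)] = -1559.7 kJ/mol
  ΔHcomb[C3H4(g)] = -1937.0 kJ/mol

With combustion enthalpies, reactants minus products:
= [8·(-393.5) + 7·(-285.8)] − [2·(-1937.0) + 1·(-1559.7)]
= 285.1 kJ/mol

ΔH = 285.1 kJ/mol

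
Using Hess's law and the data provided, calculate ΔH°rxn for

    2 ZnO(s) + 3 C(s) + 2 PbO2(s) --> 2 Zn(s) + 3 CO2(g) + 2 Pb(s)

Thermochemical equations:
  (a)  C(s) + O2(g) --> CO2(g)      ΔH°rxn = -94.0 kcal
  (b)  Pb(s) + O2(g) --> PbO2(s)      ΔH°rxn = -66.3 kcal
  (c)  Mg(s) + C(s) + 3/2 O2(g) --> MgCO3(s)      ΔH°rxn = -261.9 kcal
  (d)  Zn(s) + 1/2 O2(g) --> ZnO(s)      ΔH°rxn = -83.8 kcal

(a) × 3: (3)·(-94.0) = -282.0 kcal
(b) reversed and × 2: (-2)·(-66.3) = +132.6 kcal
(c): not needed.
(d) reversed and × 2: (-2)·(-83.8) = +167.6 kcal
ΔH°rxn = (-282.0) + (+132.6) + (+167.6) = 18.2 kcal

ΔH°rxn = 18.2 kcal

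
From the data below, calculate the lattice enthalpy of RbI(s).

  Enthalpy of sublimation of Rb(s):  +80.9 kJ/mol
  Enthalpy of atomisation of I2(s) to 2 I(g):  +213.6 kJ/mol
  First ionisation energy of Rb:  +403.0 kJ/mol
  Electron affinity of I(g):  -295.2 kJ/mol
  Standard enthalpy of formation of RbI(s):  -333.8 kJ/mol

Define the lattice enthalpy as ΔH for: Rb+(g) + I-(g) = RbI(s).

U = -629.3 kJ/mol

ΔHf° = 1·ΔHsub + 1·(ΣIE) + 1/2·D(I2) + 1·EA + U
-333.8 = 1·(+80.9) + 1·(+403.0) + 1/2·(+213.6) + 1·(-295.2) + U
U = -333.8 − (+295.5) = -629.3 kJ/mol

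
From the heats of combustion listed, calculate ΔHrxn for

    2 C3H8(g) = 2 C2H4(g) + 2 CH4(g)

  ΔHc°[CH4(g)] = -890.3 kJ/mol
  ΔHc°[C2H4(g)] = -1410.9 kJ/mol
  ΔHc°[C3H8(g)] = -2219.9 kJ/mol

Using ΔH = Σ nΔHc°(reactants) − Σ nΔHc°(products):
= [2·(-2219.9)] − [2·(-1410.9) + 2·(-890.3)]
= 162.6 kJ/mol

ΔHrxn = 162.6 kJ/mol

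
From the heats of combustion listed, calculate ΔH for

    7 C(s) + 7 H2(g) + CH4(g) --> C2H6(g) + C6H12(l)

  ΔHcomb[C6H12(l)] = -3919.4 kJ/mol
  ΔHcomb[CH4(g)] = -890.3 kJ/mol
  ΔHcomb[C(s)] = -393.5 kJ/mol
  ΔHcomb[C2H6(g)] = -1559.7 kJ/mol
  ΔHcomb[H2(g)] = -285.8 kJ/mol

Using ΔH = Σ nΔHc°(reactants) − Σ nΔHc°(products):
= [7·(-393.5) + 7·(-285.8) + 1·(-890.3)] − [1·(-1559.7) + 1·(-3919.4)]
= -166.3 kJ/mol

ΔH = -166.3 kJ/mol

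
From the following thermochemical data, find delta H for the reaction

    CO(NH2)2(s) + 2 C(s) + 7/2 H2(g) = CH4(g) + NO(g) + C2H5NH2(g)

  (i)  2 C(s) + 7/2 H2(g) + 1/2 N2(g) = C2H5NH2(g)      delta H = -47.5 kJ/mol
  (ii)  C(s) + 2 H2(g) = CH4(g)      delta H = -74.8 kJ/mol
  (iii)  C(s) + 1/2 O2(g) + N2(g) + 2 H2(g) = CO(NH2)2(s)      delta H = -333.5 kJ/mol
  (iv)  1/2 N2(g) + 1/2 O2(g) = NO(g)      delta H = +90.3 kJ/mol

(i) as written: -47.5 kJ/mol
(ii) as written: -74.8 kJ/mol
(iii) reversed: +333.5 kJ/mol
(iv) as written: +90.3 kJ/mol
delta H = (1)·(-47.5) + (1)·(-74.8) + (-1)·(-333.5) + (1)·(+90.3) = 301.5 kJ/mol

delta H = 301.5 kJ/mol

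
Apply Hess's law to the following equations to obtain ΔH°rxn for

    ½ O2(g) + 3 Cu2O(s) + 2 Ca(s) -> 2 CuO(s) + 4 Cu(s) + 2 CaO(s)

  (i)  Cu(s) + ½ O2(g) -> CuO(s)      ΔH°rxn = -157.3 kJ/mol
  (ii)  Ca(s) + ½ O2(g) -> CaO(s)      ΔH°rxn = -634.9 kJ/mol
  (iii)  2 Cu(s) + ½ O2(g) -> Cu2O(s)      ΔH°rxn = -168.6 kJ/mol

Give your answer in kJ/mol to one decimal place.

(i) × 2: (2)·(-157.3) = -314.6 kJ/mol
(ii) × 2: (2)·(-634.9) = -1269.8 kJ/mol
(iii) reversed and × 3: (-3)·(-168.6) = +505.8 kJ/mol
Summing the manipulated equations, ΔH°rxn = (2)·(-157.3) + (2)·(-634.9) + (-3)·(-168.6) = -1078.6 kJ/mol

ΔH°rxn = -1078.6 kJ/mol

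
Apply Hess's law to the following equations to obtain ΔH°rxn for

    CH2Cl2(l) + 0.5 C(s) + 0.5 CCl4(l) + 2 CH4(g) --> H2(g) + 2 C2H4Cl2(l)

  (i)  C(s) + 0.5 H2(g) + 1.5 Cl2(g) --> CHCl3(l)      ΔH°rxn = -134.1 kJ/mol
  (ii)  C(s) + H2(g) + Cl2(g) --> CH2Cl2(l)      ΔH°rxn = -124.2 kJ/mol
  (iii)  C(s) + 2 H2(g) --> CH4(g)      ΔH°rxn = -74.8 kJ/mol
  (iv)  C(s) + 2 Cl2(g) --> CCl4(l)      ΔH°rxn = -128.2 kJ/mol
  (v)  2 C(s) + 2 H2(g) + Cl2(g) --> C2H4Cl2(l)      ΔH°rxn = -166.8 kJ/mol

ΔH°rxn = 4.3 kJ/mol

(i): not needed (CHCl3(l) appears nowhere else).
(ii) reversed (reverse to put CH2Cl2(l) on the reactant side): +124.2 kJ/mol
(iii) reversed and × 2 (reverse to put CH4(g) on the reactant side; scale by 2 for the 2 CH4(g)): (-2)·(-74.8) = +149.6 kJ/mol
(iv) reversed and × 1/2 (reverse to put CCl4(l) on the reactant side; scale by 1/2 for the 1/2 CCl4(l)): (-1/2)·(-128.2) = +64.1 kJ/mol
(v) × 2 (×2 to match 2 C2H4Cl2(l) in the target): (2)·(-166.8) = -333.6 kJ/mol
Combining the equations, ΔH°rxn = (+124.2) + (+149.6) + (+64.1) + (-333.6) = 4.3 kJ/mol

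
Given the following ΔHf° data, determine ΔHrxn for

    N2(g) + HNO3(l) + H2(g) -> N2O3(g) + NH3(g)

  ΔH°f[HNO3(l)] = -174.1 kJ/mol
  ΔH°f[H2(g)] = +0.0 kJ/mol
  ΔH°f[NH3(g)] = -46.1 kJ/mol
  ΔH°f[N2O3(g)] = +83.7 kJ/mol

Products: 1·(+83.7) + 1·(-46.1) = +37.6
Reactants: 1·(+0.0) + 1·(-174.1) + 1·(+0.0) = -174.1
ΔHrxn = (+37.6) − (-174.1) = 211.7 kJ/mol

ΔHrxn = 211.7 kJ/mol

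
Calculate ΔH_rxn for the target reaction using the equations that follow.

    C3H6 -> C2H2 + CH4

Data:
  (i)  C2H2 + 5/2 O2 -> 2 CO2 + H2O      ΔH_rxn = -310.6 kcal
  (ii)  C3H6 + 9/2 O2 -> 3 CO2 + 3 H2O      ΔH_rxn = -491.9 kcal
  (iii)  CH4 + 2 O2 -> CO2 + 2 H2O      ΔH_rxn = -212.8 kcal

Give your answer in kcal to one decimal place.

ΔH_rxn = 31.5 kcal

(i) reversed: +310.6 kcal
(ii) as written: -491.9 kcal
(iii) reversed: +212.8 kcal
Summing the manipulated equations, ΔH_rxn = (-1)·(-310.6) + (1)·(-491.9) + (-1)·(-212.8) = 31.5 kcal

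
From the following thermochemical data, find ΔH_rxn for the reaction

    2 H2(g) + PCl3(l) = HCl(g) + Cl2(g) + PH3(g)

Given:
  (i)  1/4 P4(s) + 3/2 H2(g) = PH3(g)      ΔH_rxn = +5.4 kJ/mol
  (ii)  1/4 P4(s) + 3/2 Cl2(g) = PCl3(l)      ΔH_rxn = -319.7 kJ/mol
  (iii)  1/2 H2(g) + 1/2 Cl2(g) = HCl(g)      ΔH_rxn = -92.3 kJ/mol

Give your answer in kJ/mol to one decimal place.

ΔH_rxn = 232.8 kJ/mol

(i) as written: +5.4 kJ/mol
(ii) reversed: +319.7 kJ/mol
(iii) as written: -92.3 kJ/mol
By Hess's law, ΔH_rxn = (1)·(+5.4) + (-1)·(-319.7) + (1)·(-92.3) = 232.8 kJ/mol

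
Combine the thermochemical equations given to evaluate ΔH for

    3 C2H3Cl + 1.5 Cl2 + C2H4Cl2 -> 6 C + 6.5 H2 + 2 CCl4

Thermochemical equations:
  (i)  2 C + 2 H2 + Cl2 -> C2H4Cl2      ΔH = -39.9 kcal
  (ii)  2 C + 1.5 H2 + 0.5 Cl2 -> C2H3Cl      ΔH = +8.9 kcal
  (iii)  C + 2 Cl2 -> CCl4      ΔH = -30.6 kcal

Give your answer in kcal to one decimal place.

(i) reversed: +39.9 kcal
(ii) reversed and × 3: (-3)·(+8.9) = -26.7 kcal
(iii) × 2: (2)·(-30.6) = -61.2 kcal
ΔH = (-1)·(-39.9) + (-3)·(+8.9) + (2)·(-30.6) = -48.0 kcal

ΔH = -48.0 kcal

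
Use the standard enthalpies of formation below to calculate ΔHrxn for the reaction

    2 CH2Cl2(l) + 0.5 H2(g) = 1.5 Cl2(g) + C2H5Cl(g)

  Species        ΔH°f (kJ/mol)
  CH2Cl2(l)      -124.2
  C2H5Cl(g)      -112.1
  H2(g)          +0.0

ΔH°rxn = Σ nΔHf°(products) − Σ nΔHf°(reactants).
Products: 3/2·(+0.0) + 1·(-112.1) = -112.1
Reactants: 2·(-124.2) + 1/2·(+0.0) = -248.4
ΔHrxn = (-112.1) − (-248.4) = 136.3 kJ/mol

ΔHrxn = 136.3 kJ/mol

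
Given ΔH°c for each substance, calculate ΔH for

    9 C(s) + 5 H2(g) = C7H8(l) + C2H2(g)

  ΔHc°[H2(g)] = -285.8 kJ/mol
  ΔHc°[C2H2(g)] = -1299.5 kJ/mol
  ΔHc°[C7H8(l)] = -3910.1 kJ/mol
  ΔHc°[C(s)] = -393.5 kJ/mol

ΔH = 239.1 kJ/mol

With combustion enthalpies, reactants minus products:
= [9·(-393.5) + 5·(-285.8)] − [1·(-3910.1) + 1·(-1299.5)]
= 239.1 kJ/mol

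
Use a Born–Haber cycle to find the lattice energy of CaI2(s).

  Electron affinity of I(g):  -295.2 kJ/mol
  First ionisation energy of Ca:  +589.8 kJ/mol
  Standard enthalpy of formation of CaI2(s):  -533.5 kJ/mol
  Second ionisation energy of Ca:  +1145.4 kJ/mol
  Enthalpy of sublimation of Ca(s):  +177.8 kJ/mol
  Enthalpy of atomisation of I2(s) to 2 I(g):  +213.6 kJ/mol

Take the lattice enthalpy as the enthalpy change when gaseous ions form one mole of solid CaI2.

U = -2069.7 kJ/mol

ΔHf° = 1·ΔHsub + 1·(ΣIE) + 1·D(I2) + 2·EA + U
-533.5 = 1·(+177.8) + 1·(+1735.2) + 1·(+213.6) + 2·(-295.2) + U
U = -533.5 − (+1536.2) = -2069.7 kJ/mol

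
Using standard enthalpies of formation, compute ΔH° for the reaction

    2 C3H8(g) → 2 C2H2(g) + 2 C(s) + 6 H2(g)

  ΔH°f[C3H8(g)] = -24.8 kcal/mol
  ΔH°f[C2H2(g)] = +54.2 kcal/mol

ΔH° = 158.0 kcal/mol

Products: 2·(+54.2) + 2·(+0.0) + 6·(+0.0) = +108.4
Reactants: 2·(-24.8) = -49.6
ΔH° = (+108.4) − (-49.6) = 158.0 kcal/mol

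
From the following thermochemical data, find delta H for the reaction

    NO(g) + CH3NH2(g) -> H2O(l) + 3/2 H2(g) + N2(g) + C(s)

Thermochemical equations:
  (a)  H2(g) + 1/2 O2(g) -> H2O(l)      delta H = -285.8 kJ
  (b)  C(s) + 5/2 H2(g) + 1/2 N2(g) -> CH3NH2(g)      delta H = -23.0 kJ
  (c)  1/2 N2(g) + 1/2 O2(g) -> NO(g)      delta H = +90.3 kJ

(a) as written (H2O(l) already on the product side): -285.8 kJ
(b) reversed (CH3NH2(g) must end up as a reactant): +23.0 kJ
(c) reversed (NO(g) must end up as a reactant): -90.3 kJ
Combining the equations, delta H = (1)·(-285.8) + (-1)·(-23.0) + (-1)·(+90.3) = -353.1 kJ

delta H = -353.1 kJ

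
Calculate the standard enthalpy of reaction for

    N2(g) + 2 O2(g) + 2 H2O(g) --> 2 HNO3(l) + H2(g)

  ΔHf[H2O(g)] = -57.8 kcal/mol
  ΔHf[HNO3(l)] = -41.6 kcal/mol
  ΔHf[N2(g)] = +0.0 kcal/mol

ΔH_rxn = 32.4 kcal/mol

ΔH°rxn = Σ nΔHf°(products) − Σ nΔHf°(reactants).
Products: 2·(-41.6) + 1·(+0.0) = -83.2
Reactants: 1·(+0.0) + 2·(+0.0) + 2·(-57.8) = -115.6
ΔH_rxn = (-83.2) − (-115.6) = 32.4 kcal/mol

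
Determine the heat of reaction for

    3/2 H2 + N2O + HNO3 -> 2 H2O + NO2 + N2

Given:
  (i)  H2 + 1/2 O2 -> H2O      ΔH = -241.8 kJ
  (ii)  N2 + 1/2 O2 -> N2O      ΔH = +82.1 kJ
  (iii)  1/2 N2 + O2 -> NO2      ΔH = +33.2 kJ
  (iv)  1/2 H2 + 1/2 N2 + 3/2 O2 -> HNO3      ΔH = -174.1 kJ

ΔH = -358.4 kJ

(i) × 2: (2)·(-241.8) = -483.6 kJ
(ii) reversed: -82.1 kJ
(iii) as written: +33.2 kJ
(iv) reversed: +174.1 kJ
ΔH = (-483.6) + (-82.1) + (+33.2) + (+174.1) = -358.4 kJ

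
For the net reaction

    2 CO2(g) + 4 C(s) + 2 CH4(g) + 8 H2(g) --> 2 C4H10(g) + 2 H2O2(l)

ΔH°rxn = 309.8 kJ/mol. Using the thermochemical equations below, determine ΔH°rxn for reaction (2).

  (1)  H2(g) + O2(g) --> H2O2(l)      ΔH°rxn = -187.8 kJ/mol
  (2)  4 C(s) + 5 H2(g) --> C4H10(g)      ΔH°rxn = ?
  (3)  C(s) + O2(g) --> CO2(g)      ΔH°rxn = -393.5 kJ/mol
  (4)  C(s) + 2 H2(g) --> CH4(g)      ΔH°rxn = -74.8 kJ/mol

(1) × 2 (×2 to match 2 H2O2(l) in the target): (2)·(-187.8) = -375.6 kJ/mol
(2) × 2 (×2 to match 2 C4H10(g) in the target): contributes 2·x
(3) reversed and × 2 (reverse to put CO2(g) on the reactant side; scale by 2 for the 2 CO2(g)): (-2)·(-393.5) = +787.0 kJ/mol
(4) reversed and × 2 (CH4(g) must end up as a reactant; ×2 to match 2 CH4(g) in the target): (-2)·(-74.8) = +149.6 kJ/mol
+309.8 = (-375.6) + (+787.0) + (+149.6) + 2·x
x = (+309.8 − (+561.0)) / (2) = -125.6 kJ/mol

ΔH°rxn = -125.6 kJ/mol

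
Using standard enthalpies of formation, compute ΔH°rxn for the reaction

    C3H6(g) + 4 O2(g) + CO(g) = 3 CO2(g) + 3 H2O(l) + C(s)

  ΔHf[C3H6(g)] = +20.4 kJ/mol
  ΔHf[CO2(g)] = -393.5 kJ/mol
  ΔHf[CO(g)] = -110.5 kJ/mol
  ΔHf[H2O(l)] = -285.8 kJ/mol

ΔH°rxn = -1947.8 kJ/mol

Products: 3·(-393.5) + 3·(-285.8) + 1·(+0.0) = -2037.9
Reactants: 1·(+20.4) + 4·(+0.0) + 1·(-110.5) = -90.1
ΔH°rxn = (-2037.9) − (-90.1) = -1947.8 kJ/mol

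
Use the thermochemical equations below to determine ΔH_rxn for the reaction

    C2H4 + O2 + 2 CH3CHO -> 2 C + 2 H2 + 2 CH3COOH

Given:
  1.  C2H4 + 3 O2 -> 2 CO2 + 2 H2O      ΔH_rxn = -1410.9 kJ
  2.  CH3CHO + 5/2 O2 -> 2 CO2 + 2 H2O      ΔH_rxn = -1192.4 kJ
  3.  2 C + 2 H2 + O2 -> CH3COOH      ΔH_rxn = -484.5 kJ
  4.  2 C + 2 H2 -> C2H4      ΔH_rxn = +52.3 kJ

eq. 1 reversed and × 2: (-2)·(-1410.9) = +2821.8 kJ
eq. 2 × 2: (2)·(-1192.4) = -2384.8 kJ
eq. 3 × 2: (2)·(-484.5) = -969.0 kJ
eq. 4 reversed and × 3: (-3)·(+52.3) = -156.9 kJ
Combining the equations, ΔH_rxn = (+2821.8) + (-2384.8) + (-969.0) + (-156.9) = -688.9 kJ

ΔH_rxn = -688.9 kJ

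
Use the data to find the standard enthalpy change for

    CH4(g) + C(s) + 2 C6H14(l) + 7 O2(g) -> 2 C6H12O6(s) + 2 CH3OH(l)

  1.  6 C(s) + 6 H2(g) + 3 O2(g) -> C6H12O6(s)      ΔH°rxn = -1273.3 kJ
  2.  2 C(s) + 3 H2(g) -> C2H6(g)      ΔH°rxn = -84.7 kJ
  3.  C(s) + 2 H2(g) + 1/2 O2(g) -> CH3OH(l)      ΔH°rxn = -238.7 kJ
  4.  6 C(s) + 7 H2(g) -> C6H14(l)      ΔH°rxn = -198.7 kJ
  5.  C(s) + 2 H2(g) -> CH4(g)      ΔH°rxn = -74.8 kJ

ΔH°rxn = -2551.8 kJ

eq. 1 × 2 (×2 to match 2 C6H12O6(s) in the target): (2)·(-1273.3) = -2546.6 kJ
eq. 2: not needed (C2H6(g) appears nowhere else).
eq. 3 × 2 (×2 to match 2 CH3OH(l) in the target): (2)·(-238.7) = -477.4 kJ
eq. 4 reversed and × 2 (C6H14(l) must end up as a reactant; scale by 2 for the 2 C6H14(l)): (-2)·(-198.7) = +397.4 kJ
eq. 5 reversed (reverse to put CH4(g) on the reactant side): +74.8 kJ
Combining the equations, ΔH°rxn = (-2546.6) + (-477.4) + (+397.4) + (+74.8) = -2551.8 kJ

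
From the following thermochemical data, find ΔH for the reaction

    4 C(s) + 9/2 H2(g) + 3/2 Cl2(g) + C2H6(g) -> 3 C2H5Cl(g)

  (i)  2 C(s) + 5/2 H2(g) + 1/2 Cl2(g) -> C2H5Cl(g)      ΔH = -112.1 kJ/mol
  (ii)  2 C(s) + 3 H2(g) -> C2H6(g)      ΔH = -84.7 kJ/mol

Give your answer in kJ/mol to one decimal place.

(i) × 3 (scale by 3 for the 3 C2H5Cl(g)): (3)·(-112.1) = -336.3 kJ/mol
(ii) reversed (C2H6(g) must end up as a reactant): +84.7 kJ/mol
ΔH = (-336.3) + (+84.7) = -251.6 kJ/mol

ΔH = -251.6 kJ/mol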